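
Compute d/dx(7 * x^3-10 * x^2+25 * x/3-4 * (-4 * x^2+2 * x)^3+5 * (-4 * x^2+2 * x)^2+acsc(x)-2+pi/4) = (4608*x^7*sqrt(1 - 1/x^2) - 5760*x^6*sqrt(1 - 1/x^2) + 3264*x^5*sqrt(1 - 1/x^2) - 945*x^4*sqrt(1 - 1/x^2) + 60*x^3*sqrt(1 - 1/x^2) + 25*x^2*sqrt(1 - 1/x^2) - 3)/(3*x^2*sqrt(1 - 1/x^2))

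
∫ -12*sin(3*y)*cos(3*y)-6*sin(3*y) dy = 2*(cos(3*y) + 1)*cos(3*y) + C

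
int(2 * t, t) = t^2 + C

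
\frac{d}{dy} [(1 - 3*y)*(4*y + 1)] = 1 - 24*y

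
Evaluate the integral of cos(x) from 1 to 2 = -sin(1) + sin(2)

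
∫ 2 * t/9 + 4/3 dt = t^2/9 + 4*t/3 + C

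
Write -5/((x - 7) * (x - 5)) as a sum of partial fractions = 5/(2*(x - 5)) - 5/(2*(x - 7))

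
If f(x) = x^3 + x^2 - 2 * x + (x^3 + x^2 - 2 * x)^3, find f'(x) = 9*x^8 + 24*x^7 - 21*x^6 - 66*x^5 + 30*x^4 + 48*x^3 - 21*x^2 + 2*x - 2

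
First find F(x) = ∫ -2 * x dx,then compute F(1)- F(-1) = 0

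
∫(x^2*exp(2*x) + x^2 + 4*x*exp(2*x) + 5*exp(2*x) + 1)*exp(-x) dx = 2*((x + 1)^2 + 2)*sinh(x) + C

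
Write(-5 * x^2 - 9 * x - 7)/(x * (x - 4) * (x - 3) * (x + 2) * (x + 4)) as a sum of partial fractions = -51/(448*(x + 4)) + 3/(40*(x + 2)) + 79/(105*(x - 3)) - 41/(64*(x - 4)) - 7/(96*x)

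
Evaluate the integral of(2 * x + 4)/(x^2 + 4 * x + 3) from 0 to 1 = -log(3) + log(8)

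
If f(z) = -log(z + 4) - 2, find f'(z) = -1/(z + 4)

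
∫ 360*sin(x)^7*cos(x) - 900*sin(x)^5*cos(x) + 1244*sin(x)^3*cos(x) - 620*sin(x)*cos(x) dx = (45*sin(x)^6 - 150*sin(x)^4 + 311*sin(x)^2 - 310)*sin(x)^2 + C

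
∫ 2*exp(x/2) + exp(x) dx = (exp(x/2) + 2)^2 + C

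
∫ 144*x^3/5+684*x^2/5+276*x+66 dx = 36*x^4/5 + 228*x^3/5 + 138*x^2 + 66*x + C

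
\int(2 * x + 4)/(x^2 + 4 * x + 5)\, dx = log((x + 2)^2 + 1) + C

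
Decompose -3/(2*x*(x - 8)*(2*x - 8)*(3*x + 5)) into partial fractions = 81/(9860*(3*x + 5)) + 3/(1088*(x - 4)) - 3/(3712*(x - 8)) - 3/(640*x)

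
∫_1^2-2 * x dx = -3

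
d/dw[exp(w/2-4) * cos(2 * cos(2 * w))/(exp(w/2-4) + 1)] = (8*exp(w/2 - 4)*sin(2*w)*sin(2*cos(2*w)) + exp(w/2 - 4)*cos(2*cos(2*w)) + 8*exp(w - 8)*sin(2*w)*sin(2*cos(2*w)))/(4*exp(-4)*exp(w/2) + 2*exp(-8)*exp(w) + 2)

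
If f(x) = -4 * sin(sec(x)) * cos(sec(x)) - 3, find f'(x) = 4*(2*sin(1/cos(x))^2 - 1)*sin(x)/cos(x)^2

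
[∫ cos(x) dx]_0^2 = sin(2)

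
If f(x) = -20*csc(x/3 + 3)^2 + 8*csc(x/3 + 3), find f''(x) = -40*cot(x/3 + 3)^2*csc(x/3 + 3)^2/3 + 16*cot(x/3 + 3)^2*csc(x/3 + 3)/9 - 40*csc(x/3 + 3)^2/9 + 8*csc(x/3 + 3)/9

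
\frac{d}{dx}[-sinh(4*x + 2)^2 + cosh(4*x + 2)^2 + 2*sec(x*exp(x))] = 2*(x + 1)*exp(x)*sin(x*exp(x))/cos(x*exp(x))^2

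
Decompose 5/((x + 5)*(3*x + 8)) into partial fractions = 15/(7*(3*x + 8)) - 5/(7*(x + 5))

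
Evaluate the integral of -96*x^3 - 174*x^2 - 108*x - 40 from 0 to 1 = -176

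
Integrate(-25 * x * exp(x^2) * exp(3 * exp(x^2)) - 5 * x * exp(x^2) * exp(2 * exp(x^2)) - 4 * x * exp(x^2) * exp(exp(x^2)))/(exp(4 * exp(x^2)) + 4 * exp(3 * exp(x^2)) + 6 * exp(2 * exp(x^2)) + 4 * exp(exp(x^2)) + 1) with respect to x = (7*exp(3*exp(x^2)) + 71*exp(2*exp(x^2)) + 76*exp(exp(x^2)) + 28)/(4*(exp(3*exp(x^2)) + 3*exp(2*exp(x^2)) + 3*exp(exp(x^2)) + 1)) + C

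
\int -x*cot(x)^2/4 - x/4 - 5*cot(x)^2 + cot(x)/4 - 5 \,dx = (x/4 + 5)*cot(x) + C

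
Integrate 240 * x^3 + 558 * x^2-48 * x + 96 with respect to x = 60*x^4 + 186*x^3 - 24*x^2 + 96*x + C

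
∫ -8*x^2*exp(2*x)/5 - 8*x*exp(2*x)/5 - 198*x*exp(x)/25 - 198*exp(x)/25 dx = 2*x*exp(x)/25 - 4*(x*exp(x) + 5)^2/5 + C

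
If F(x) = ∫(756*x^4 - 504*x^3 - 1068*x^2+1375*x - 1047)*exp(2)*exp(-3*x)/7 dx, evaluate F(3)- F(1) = -3431*exp(-7) + 327*exp(-1)/7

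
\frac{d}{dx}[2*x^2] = 4*x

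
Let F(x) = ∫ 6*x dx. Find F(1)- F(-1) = 0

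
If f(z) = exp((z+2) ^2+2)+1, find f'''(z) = 8*z^3*exp(z^2 + 4*z + 6) + 48*z^2*exp(z^2 + 4*z + 6) + 108*z*exp(z^2 + 4*z + 6) + 88*exp(z^2 + 4*z + 6)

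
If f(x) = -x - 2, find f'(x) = -1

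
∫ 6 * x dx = 3*x^2 + C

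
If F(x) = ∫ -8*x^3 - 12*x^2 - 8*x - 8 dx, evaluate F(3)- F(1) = -312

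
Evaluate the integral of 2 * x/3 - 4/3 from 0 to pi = -4/3 + (-2 + pi)^2/3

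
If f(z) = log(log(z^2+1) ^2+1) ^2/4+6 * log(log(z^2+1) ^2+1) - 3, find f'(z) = (2*z*log(z^2 + 1)*log(log(z^2 + 1)^2 + 1) + 24*z*log(z^2 + 1))/(z^2*log(z^2 + 1)^2 + z^2 + log(z^2 + 1)^2 + 1)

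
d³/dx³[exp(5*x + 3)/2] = 125*exp(5*x + 3)/2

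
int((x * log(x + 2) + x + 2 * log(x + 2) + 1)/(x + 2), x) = (x + 1)*log(x + 2) + C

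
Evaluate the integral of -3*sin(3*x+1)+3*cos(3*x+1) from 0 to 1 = -sin(1) + sin(4) + cos(4) - cos(1)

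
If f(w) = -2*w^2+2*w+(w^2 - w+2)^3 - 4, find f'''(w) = 120*w^3 - 180*w^2 + 216*w - 78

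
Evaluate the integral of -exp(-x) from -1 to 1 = -E + exp(-1)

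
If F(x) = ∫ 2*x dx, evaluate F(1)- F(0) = 1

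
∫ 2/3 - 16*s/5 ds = -8*s^2/5 + 2*s/3 + C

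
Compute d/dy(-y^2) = -2*y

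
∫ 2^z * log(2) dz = 2^z + C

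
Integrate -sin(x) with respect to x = cos(x) + C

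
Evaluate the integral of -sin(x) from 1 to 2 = -cos(1) + cos(2)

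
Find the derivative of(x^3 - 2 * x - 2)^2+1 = 6*x^5 - 16*x^3 - 12*x^2 + 8*x + 8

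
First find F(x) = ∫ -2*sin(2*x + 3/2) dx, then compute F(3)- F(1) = cos(15/2) - cos(7/2)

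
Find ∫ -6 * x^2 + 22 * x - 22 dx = -2*x^3 + 11*x^2 - 22*x + C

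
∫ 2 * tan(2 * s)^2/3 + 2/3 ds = tan(2*s)/3 + C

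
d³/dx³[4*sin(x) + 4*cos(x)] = 4*sin(x) - 4*cos(x)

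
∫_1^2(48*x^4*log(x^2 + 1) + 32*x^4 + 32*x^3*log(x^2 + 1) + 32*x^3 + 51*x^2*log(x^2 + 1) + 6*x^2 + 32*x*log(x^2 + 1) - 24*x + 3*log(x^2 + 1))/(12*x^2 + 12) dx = -23*log(2)/12 + 31*log(5)/2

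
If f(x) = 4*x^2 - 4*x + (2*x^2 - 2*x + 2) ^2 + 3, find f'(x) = 16*x^3 - 24*x^2 + 32*x - 12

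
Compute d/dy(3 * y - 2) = 3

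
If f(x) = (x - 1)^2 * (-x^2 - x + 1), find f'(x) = -4*x^3 + 3*x^2 + 4*x - 3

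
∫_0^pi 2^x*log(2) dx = -1 + 2^pi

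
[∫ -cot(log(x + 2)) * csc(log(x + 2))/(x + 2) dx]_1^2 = -csc(log(3)) + csc(log(4))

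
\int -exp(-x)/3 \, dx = exp(-x)/3 + C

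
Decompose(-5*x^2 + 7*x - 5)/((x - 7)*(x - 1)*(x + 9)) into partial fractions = -473/(160*(x + 9)) + 1/(20*(x - 1)) - 67/(32*(x - 7))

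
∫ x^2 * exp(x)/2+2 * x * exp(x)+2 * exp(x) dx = ((x + 1)^2 + 1)*exp(x)/2 + C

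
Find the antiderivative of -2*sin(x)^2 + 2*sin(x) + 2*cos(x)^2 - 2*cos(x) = (sqrt(2)*sin(x + pi/4) - 1)^2 + C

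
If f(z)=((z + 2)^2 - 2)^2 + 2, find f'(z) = 4*z^3 + 24*z^2 + 40*z + 16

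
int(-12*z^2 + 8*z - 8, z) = -4*z^3 + 4*z^2 - 8*z + C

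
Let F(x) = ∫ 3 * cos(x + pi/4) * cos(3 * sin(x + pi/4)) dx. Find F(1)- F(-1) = sin(3*sin(pi/4 + 1)) - sin(3*cos(pi/4 + 1))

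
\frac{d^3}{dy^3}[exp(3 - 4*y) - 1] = -64*exp(3 - 4*y)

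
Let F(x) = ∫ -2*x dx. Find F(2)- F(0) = -4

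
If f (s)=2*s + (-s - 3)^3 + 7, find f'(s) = -3*s^2 - 18*s - 25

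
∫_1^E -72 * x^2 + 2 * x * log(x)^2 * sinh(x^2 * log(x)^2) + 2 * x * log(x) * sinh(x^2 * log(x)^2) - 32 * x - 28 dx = -24*exp(3) - 16*exp(2) - 28*E + 67 + cosh(exp(2))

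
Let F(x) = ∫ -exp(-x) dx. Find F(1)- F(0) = -1 + exp(-1)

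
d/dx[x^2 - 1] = 2*x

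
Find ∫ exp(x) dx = exp(x) + C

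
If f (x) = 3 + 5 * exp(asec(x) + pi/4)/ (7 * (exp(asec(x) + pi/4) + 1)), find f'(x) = 5*exp(asec(x) + pi/4)/(7*x^2*sqrt(1 - 1/x^2)*exp(pi/2)*exp(2*asec(x)) + 14*x^2*sqrt(1 - 1/x^2)*exp(pi/4)*exp(asec(x)) + 7*x^2*sqrt(1 - 1/x^2))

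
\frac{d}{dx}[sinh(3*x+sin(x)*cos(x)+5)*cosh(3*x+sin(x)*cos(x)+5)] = cos(2*x)*sinh(3*x + sin(2*x)/2 + 5)^2 + cos(2*x)*cosh(3*x + sin(2*x)/2 + 5)^2 + 3*sinh(3*x + sin(2*x)/2 + 5)^2 + 3*cosh(3*x + sin(2*x)/2 + 5)^2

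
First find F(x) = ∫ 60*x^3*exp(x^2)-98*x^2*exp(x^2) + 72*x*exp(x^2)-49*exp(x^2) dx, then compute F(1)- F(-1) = -98*E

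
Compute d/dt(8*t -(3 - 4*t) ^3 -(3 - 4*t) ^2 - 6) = 192*t^2 - 320*t + 140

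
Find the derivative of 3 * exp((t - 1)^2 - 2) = 6*t*exp(t^2 - 2*t - 1) - 6*exp(t^2 - 2*t - 1)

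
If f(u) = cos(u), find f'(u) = -sin(u)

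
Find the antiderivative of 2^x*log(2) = 2^x + C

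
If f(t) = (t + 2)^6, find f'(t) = 6*t^5 + 60*t^4 + 240*t^3 + 480*t^2 + 480*t + 192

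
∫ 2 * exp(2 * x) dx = exp(2*x) + C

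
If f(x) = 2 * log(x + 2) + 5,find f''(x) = -2/(x^2 + 4*x + 4)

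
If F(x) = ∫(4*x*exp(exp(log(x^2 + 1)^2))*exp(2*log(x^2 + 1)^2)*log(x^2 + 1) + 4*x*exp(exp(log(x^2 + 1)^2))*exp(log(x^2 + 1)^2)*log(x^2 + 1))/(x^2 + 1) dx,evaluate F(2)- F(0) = -E + exp(log(5)^2 + exp(log(5)^2))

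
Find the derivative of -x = -1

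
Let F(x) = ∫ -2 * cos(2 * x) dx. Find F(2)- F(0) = -sin(4)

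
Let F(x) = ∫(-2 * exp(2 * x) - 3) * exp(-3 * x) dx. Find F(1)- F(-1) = -exp(3) - 2*E + exp(-3) + 2*exp(-1)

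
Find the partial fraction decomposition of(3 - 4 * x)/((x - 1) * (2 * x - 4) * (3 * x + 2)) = 51/(80*(3*x + 2)) + 1/(10*(x - 1)) - 5/(16*(x - 2))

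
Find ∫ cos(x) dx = sin(x) + C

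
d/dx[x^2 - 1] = 2*x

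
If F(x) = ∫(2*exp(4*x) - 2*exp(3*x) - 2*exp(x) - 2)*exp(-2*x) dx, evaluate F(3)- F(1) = -(-1 - exp(-1) + E)^2 + (-1 - exp(-3) + exp(3))^2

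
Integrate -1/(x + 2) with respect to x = -log(x + 2) + C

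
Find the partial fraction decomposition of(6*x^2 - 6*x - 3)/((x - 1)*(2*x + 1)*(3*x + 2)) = 33/(5*(3*x + 2)) - 2/(2*x + 1) - 1/(5*(x - 1))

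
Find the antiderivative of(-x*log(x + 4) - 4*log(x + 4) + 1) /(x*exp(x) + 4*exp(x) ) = exp(-x)*log(x + 4) + C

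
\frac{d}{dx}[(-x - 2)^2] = 2*x + 4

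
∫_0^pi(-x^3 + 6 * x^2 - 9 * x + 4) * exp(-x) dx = (-1 + pi)^3*exp(-pi) + 1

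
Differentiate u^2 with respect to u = 2*u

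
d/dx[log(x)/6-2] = 1/(6*x)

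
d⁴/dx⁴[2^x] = 2^x*log(2)^4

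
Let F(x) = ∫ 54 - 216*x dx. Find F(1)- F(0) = -54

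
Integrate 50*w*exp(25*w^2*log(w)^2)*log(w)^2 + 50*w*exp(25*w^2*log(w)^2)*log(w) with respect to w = exp(25*w^2*log(w)^2) + C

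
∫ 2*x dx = x^2 + C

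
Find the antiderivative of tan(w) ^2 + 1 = tan(w) + C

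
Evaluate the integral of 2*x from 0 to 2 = 4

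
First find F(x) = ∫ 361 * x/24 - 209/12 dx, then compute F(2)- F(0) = -19/4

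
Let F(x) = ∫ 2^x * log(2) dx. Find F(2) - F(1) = 2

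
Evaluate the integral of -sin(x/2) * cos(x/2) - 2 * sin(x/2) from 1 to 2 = -(cos(1/2) + 2)^2 + (cos(1) + 2)^2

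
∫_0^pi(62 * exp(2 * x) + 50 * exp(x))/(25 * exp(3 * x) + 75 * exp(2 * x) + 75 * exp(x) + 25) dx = -53/50 + 6*exp(2*pi)/(25*(1 + exp(pi))^2) + 2*exp(pi)/(1 + exp(pi))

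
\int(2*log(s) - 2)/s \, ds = (log(s) - 1)^2 + C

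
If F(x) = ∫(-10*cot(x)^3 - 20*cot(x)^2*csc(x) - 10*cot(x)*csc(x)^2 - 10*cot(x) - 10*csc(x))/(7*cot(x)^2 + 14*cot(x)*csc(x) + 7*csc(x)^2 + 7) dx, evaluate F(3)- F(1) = -5*log(1 + (cot(1) + csc(1))^2)/7 + 5*log((cot(3) + csc(3))^2 + 1)/7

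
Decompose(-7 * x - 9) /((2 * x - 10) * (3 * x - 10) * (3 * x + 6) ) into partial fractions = 97/(160*(3*x - 10)) + 5/(672*(x + 2)) - 22/(105*(x - 5))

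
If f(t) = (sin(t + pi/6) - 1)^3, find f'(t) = 3*sin(t + pi/6)^2*cos(t + pi/6) - 3*sin(2*t + pi/3) + 3*cos(t + pi/6)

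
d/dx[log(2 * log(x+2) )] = 1/(x*log(x + 2) + 2*log(x + 2))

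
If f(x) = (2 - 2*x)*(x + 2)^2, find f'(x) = -6*x^2 - 12*x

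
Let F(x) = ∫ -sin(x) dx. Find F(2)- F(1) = -cos(1) + cos(2)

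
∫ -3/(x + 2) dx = -3*log(x + 2) + C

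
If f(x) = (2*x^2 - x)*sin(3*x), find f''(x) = -18*x^2*sin(3*x) + 9*x*sin(3*x) + 24*x*cos(3*x) + 4*sin(3*x) - 6*cos(3*x)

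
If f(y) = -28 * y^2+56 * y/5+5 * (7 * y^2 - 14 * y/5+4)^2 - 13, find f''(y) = 2940*y^2 - 1176*y + 2912/5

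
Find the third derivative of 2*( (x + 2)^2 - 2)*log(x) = (4*x^2 - 8*x + 8)/x^3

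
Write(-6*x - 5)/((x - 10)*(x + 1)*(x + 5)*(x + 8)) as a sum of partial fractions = -43/(378*(x + 8)) + 5/(36*(x + 5)) - 1/(308*(x + 1)) - 13/(594*(x - 10))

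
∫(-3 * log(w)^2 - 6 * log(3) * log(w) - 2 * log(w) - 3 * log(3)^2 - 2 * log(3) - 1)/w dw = -(log(3*w)^2 + log(3*w) + 1)*log(3*w) + C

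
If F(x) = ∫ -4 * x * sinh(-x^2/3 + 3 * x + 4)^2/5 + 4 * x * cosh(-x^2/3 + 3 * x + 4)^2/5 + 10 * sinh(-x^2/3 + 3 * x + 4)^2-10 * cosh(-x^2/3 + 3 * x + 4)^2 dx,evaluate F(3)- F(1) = -84/5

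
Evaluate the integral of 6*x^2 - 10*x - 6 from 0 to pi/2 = -9 + (-1 + (-2 + pi/2)^2)*(3 + pi)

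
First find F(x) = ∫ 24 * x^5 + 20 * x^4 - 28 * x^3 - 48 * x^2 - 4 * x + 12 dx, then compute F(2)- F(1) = 165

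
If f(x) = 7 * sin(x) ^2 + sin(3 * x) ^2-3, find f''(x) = 14*cos(2*x) + 18*cos(6*x)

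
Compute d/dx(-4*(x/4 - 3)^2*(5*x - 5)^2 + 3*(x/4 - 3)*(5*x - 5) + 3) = -25*x^3 + 975*x^2/2 - 2405*x + 7605/4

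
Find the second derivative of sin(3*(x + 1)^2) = -36*x^2*sin(3*x^2 + 6*x + 3) - 72*x*sin(3*x^2 + 6*x + 3) - 36*sin(3*x^2 + 6*x + 3) + 6*cos(3*x^2 + 6*x + 3)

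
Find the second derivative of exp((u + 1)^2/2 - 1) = u^2*exp(u^2/2 + u - 1/2) + 2*u*exp(u^2/2 + u - 1/2) + 2*exp(u^2/2 + u - 1/2)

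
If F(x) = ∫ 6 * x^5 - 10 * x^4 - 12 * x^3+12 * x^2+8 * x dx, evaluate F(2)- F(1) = -4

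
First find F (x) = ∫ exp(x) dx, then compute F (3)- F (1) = -E + exp(3)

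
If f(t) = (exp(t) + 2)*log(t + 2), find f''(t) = (t^2*exp(t)*log(t + 2) + 4*t*exp(t)*log(t + 2) + 2*t*exp(t) + 4*exp(t)*log(t + 2) + 3*exp(t) - 2)/(t^2 + 4*t + 4)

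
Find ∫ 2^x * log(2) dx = 2^x + C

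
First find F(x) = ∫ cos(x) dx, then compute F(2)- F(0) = sin(2)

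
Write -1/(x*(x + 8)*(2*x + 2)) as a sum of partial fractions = -1/(112*(x + 8)) + 1/(14*(x + 1)) - 1/(16*x)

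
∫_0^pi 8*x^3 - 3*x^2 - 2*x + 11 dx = 3 + (2 + (-1 + pi)^2)*(-1 + 3*pi + 2*pi^2)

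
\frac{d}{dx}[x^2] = 2*x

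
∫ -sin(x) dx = cos(x) + C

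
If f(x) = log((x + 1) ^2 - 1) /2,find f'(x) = (x + 1)/(x^2 + 2*x)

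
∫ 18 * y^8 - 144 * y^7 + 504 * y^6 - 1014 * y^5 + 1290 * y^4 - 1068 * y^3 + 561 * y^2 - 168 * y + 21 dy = 2*y^9 - 18*y^8 + 72*y^7 - 169*y^6 + 258*y^5 - 267*y^4 + 187*y^3 - 84*y^2 + 21*y + C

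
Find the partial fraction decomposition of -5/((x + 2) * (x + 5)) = 5/(3*(x + 5)) - 5/(3*(x + 2))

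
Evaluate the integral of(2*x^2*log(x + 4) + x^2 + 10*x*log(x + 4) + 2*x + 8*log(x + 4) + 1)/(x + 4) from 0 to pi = -log(4) + (1 + pi)^2*log(pi + 4)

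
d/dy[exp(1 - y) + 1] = -exp(1 - y)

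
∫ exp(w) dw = exp(w) + C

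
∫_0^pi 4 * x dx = 2*pi^2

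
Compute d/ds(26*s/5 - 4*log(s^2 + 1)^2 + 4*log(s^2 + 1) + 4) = (26*s^2 - 80*s*log(s^2 + 1) + 40*s + 26)/(5*s^2 + 5)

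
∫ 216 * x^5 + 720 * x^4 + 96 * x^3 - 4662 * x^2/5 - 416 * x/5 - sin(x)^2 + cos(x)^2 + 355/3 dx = 36*x^6 + 144*x^5 + 24*x^4 - 1554*x^3/5 - 208*x^2/5 + 355*x/3 + sin(2*x)/2 + C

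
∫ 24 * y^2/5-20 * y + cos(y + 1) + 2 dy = 8*y^3/5 - 10*y^2 + 2*y + sin(y + 1) + C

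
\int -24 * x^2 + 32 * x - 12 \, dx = -8*x^3 + 16*x^2 - 12*x + C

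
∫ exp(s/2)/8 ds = exp(s/2)/4 + C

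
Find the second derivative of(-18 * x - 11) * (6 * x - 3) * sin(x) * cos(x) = 216*x^2*sin(2*x) + 24*x*sin(2*x) - 432*x*cos(2*x) - 174*sin(2*x) - 24*cos(2*x)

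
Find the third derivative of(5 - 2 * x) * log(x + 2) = (2*x + 22)/(x^3 + 6*x^2 + 12*x + 8)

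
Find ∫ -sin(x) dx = cos(x) + C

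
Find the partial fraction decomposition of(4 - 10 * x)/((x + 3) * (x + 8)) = -84/(5*(x + 8)) + 34/(5*(x + 3))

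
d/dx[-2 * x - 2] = -2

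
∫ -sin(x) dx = cos(x) + C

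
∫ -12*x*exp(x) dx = 12*(1 - x)*exp(x) + C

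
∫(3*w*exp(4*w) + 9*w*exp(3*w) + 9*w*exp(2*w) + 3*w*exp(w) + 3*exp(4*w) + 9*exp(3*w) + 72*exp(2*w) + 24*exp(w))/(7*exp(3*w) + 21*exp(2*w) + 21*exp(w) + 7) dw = 3*w*exp(w)/7 + 3/(4*cosh(w/2)^2) + 6*exp(2*w)/(exp(w) + 1)^2 + C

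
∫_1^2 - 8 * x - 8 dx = -20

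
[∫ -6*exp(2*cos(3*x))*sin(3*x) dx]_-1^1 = 0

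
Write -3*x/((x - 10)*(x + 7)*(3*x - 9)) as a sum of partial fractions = 7/(170*(x + 7)) + 3/(70*(x - 3)) - 10/(119*(x - 10))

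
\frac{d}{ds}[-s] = -1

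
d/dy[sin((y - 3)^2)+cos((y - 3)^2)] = -2*y*sin(y^2 - 6*y + 9) + 2*y*cos(y^2 - 6*y + 9) + 6*sin(y^2 - 6*y + 9) - 6*cos(y^2 - 6*y + 9)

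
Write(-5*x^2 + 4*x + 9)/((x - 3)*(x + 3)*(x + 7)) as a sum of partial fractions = -33/(5*(x + 7)) + 2/(x + 3) - 2/(5*(x - 3))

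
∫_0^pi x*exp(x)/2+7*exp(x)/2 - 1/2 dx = (-1 + exp(pi))*(pi/2 + 3)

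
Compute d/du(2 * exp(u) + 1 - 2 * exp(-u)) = (2*exp(2*u) + 2)*exp(-u)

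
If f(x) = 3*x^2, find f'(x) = 6*x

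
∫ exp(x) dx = exp(x) + C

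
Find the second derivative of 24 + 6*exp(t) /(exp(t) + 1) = (-6*exp(2*t) + 6*exp(t))/(exp(3*t) + 3*exp(2*t) + 3*exp(t) + 1)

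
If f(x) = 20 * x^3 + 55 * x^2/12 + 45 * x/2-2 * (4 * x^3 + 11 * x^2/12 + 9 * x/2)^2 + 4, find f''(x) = -960*x^4 - 880*x^3/3 - 5305*x^2/6 + 21*x - 431/6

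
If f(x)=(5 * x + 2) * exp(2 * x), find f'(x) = 10*x*exp(2*x) + 9*exp(2*x)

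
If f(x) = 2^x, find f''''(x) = 2^x*log(2)^4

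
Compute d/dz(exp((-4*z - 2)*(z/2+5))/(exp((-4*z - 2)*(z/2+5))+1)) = (-4*z*exp(2*z^2 + 21*z + 10) - 21*exp(2*z^2 + 21*z + 10))/(exp(20)*exp(42*z)*exp(4*z^2) + 2*exp(10)*exp(21*z)*exp(2*z^2) + 1)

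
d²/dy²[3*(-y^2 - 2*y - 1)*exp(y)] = -3*y^2*exp(y) - 18*y*exp(y) - 21*exp(y)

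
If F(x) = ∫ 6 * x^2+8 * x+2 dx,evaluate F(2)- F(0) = 36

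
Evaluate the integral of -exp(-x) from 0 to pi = -1 + exp(-pi)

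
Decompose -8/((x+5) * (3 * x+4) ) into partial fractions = -24/(11*(3*x + 4)) + 8/(11*(x + 5))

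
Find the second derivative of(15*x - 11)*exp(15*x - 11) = 3375*x*exp(15*x - 11) - 2025*exp(15*x - 11)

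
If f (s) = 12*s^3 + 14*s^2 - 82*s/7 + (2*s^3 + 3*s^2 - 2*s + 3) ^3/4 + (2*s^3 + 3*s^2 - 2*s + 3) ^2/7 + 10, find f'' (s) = 144*s^7 + 504*s^6 + 315*s^5 - 705*s^4/14 + 2970*s^3/7 + 957*s^2/7 - 21*s + 1299/14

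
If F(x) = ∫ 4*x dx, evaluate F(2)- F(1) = 6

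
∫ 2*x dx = x^2 + C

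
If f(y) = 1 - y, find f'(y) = -1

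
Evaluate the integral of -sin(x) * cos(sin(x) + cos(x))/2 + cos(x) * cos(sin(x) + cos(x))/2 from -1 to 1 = sin(-cos(1) + sin(1))/2 + sin(cos(1) + sin(1))/2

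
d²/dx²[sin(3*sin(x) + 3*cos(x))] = 18*sin(x)*sin(3*sqrt(2)*sin(x + pi/4))*cos(x) - 9*sin(3*sqrt(2)*sin(x + pi/4)) - 3*sqrt(2)*sin(x + pi/4)*cos(3*sqrt(2)*sin(x + pi/4))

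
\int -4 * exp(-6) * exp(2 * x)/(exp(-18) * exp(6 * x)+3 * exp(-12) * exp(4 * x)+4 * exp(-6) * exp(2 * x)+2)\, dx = log(1 + exp(12 - 4*x)/(exp(6 - 2*x) + 1)^2) + C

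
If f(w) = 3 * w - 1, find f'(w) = 3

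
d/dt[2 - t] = -1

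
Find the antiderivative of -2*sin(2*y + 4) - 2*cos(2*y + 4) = -sin(2*y + 4) + cos(2*y + 4) + C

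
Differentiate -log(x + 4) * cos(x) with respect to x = (x*log(x + 4)*sin(x) + 4*log(x + 4)*sin(x) - cos(x))/(x + 4)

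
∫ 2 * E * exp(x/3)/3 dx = 2*exp(x/3 + 1) + C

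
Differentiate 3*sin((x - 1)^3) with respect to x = 9*(x - 1)^2*cos(x^3 - 3*x^2 + 3*x - 1)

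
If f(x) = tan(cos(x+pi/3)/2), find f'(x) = -sin(x + pi/3)/(2*cos(cos(x + pi/3)/2)^2)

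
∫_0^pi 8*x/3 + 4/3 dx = 4*pi/3 + 4*pi^2/3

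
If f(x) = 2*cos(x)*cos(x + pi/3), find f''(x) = -4*cos(2*x + pi/3)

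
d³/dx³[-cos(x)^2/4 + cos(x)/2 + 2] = sin(x)/2 - sin(2*x)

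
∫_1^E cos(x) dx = -sin(1) + sin(E)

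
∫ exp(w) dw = exp(w) + C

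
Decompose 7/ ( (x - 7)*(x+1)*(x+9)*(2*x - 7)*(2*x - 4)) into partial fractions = -8/(675*(2*x - 7)) + 7/(70400*(x + 9)) - 7/(3456*(x + 1)) + 7/(990*(x - 2)) + 1/(1280*(x - 7))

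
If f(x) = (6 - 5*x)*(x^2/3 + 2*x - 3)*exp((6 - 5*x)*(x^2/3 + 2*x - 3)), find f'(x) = (25*x^5 + 200*x^4 - 156*x^3 - 1689*x^2 + 3003*x - 1377)*exp(-5*x^3/3 - 8*x^2 + 27*x - 18)/3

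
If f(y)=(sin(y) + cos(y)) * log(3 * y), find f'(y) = sqrt(2)*(y*log(y)*cos(y + pi/4) + y*log(3)*cos(y + pi/4) + sin(y + pi/4))/y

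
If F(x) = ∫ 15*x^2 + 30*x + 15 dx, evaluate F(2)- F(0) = 130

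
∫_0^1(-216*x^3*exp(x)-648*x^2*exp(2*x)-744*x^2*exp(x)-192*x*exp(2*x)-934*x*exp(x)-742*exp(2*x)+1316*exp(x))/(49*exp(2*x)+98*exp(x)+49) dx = -21 + 1004*E/(49*(1 + E))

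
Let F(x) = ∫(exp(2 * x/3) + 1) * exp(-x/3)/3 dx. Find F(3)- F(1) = -exp(1/3) - exp(-1) + exp(-1/3) + E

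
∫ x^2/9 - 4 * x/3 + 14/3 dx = x^3/27 - 2*x^2/3 + 14*x/3 + C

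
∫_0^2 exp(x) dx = -1 + exp(2)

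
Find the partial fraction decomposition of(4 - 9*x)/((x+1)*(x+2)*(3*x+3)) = 22/(3*(x + 2)) - 22/(3*(x + 1)) + 13/(3*(x + 1)^2)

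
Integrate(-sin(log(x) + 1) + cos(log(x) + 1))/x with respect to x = sqrt(2)*sin(log(x) + pi/4 + 1) + C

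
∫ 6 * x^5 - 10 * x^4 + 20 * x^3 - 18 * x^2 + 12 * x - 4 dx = x^6 - 2*x^5 + 5*x^4 - 6*x^3 + 6*x^2 - 4*x + C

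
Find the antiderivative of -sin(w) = cos(w) + C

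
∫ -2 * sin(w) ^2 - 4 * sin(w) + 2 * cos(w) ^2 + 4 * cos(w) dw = (sqrt(2)*sin(w + pi/4) + 2)^2 + C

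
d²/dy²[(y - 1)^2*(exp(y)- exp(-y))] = (y^2*exp(2*y) - y^2 + 2*y*exp(2*y) + 6*y - exp(2*y) - 7)*exp(-y)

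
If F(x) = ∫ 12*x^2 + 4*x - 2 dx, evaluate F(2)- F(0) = 36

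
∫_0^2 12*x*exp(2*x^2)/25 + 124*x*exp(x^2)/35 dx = -3793/525 + 6*exp(4)/35 + (4 + 3*exp(4)/5)^2/3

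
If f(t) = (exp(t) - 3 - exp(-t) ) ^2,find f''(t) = (4*exp(4*t) - 6*exp(3*t) + 6*exp(t) + 4)*exp(-2*t)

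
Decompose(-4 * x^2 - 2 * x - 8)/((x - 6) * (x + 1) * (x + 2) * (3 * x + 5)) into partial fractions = -213/(23*(3*x + 5)) + 5/(2*(x + 2)) + 5/(7*(x + 1)) - 41/(322*(x - 6))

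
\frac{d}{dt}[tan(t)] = cos(t)^(-2)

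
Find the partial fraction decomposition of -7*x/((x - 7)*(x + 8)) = -56/(15*(x + 8)) - 49/(15*(x - 7))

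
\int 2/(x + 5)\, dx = 2*log(x + 5) + C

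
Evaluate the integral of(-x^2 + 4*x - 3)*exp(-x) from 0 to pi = -1 + (-1 + pi)^2*exp(-pi)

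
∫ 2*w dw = w^2 + C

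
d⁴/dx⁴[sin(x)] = sin(x)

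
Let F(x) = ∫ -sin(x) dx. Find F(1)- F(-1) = 0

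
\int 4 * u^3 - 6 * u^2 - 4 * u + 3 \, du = u^4 - 2*u^3 - 2*u^2 + 3*u + C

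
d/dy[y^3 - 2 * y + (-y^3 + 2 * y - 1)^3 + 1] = -9*y^8 + 42*y^6 - 18*y^5 - 60*y^4 + 48*y^3 + 18*y^2 - 24*y + 4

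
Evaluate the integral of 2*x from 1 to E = -1 + exp(2)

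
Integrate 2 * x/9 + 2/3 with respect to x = x^2/9 + 2*x/3 + C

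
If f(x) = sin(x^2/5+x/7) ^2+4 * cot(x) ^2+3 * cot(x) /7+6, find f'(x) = 2*x*sin(2*x*(7*x + 5)/35)/5 + sin(2*x*(7*x + 5)/35)/7 - 3/(7*sin(x)^2) - 8*cos(x)/sin(x)^3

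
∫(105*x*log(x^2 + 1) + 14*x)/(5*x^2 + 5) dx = 7*(15*log(x^2 + 1) + 4)*log(x^2 + 1)/20 + C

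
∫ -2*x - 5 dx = -x^2 - 5*x + C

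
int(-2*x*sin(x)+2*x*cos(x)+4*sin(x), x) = 2*sqrt(2)*(x - 1)*sin(x + pi/4) + C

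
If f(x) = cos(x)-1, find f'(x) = -sin(x)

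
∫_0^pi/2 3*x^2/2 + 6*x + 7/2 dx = 2 + (-2 + (1 + pi/2)^2)*(pi/4 + 2)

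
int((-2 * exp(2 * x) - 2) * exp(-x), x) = -4*sinh(x) + C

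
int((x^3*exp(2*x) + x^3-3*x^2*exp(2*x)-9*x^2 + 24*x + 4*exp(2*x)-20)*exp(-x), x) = 2*(x - 2)^3*sinh(x) + C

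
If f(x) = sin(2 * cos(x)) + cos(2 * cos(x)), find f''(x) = -4*sin(x)^2*sin(2*cos(x)) - 4*sin(x)^2*cos(2*cos(x)) + 2*sin(2*cos(x))*cos(x) - 2*cos(x)*cos(2*cos(x))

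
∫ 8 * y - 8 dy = 4*y^2 - 8*y + C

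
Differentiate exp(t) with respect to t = exp(t)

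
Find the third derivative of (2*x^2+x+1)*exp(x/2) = x^2*exp(x/2)/4 + 25*x*exp(x/2)/8 + 55*exp(x/2)/8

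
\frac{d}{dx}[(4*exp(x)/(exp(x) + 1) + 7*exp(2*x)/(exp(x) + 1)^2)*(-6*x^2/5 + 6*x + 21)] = (-108*x^2*exp(2*x) - 24*x^2*exp(x) - 132*x*exp(3*x) + 360*x*exp(2*x) + 72*x*exp(x) + 330*exp(3*x) + 2340*exp(2*x) + 540*exp(x))/(5*exp(3*x) + 15*exp(2*x) + 15*exp(x) + 5)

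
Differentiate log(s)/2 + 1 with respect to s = 1/(2*s)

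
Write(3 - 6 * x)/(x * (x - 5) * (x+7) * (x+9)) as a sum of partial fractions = -19/(84*(x + 9)) + 15/(56*(x + 7)) - 9/(280*(x - 5)) - 1/(105*x)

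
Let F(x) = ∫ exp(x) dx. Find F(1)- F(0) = -1 + E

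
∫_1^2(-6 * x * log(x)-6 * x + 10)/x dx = -2*log(2)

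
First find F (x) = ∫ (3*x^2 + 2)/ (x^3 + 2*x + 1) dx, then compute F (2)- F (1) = -log(4) + log(13)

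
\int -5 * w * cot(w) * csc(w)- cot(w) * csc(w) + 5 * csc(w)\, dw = (5*w + 1)*csc(w) + C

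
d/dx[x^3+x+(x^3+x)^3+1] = 9*x^8 + 21*x^6 + 15*x^4 + 6*x^2 + 1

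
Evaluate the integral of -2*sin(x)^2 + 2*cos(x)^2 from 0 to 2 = sin(4)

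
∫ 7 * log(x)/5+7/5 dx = 7*x*log(x)/5 + C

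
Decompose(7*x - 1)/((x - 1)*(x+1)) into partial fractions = 4/(x + 1) + 3/(x - 1)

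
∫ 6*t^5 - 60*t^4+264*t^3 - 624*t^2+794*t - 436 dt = t^6 - 12*t^5 + 66*t^4 - 208*t^3 + 397*t^2 - 436*t + C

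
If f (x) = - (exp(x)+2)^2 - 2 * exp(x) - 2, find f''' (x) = -8*exp(2*x) - 6*exp(x)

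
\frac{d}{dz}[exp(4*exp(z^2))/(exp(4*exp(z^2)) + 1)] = 8*z*exp(z^2 + 4*exp(z^2))/(exp(8*exp(z^2)) + 2*exp(4*exp(z^2)) + 1)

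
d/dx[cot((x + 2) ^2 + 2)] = -2*(x + 2)/sin(x^2 + 4*x + 6)^2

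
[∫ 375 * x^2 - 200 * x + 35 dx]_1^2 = 610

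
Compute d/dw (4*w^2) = 8*w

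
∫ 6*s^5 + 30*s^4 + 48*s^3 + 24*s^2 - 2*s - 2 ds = s^6 + 6*s^5 + 12*s^4 + 8*s^3 - s^2 - 2*s + C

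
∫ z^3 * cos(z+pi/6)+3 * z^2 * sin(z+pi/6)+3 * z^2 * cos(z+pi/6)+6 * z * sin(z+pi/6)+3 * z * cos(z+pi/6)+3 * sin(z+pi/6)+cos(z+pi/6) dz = (z + 1)^3*sin(z + pi/6) + C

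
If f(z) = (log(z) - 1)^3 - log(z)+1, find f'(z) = (3*log(z)^2 - 6*log(z) + 2)/z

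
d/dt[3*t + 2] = 3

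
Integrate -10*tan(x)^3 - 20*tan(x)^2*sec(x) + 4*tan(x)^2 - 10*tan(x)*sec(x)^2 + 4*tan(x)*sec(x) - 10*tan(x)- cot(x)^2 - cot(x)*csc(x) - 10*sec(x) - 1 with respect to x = -4*x - 5*(tan(x) + sec(x))^2 + 4*tan(x) + cot(x) + csc(x) + 4*sec(x) + C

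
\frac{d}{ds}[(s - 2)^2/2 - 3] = s - 2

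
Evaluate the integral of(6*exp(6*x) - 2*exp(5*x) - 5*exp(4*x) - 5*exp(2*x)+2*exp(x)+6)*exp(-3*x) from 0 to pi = -(-exp(-pi) + exp(pi))^2 - exp(-pi) + exp(pi) + 2*(-exp(-pi) + exp(pi))^3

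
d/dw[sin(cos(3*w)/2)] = -3*sin(3*w)*cos(cos(3*w)/2)/2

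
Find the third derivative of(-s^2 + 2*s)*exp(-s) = (s^2 - 8*s + 12)*exp(-s)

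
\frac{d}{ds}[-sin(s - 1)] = -cos(s - 1)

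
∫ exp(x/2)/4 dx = exp(x/2)/2 + C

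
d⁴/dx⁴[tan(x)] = 24*tan(x)^5 + 40*tan(x)^3 + 16*tan(x)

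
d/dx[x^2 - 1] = 2*x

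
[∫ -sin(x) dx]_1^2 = -cos(1) + cos(2)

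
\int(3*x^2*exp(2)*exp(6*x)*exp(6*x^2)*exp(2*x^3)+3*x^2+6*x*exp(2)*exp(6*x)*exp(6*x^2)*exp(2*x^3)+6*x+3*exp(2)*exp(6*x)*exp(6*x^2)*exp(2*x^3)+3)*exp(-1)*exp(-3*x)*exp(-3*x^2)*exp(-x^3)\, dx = 2*sinh((x + 1)^3) + C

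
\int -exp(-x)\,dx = exp(-x) + C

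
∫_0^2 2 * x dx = 4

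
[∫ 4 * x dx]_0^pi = 2*pi^2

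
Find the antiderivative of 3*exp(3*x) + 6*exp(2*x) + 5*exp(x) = (exp(x) + 1)^3 + 2*exp(x) + C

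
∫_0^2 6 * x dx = 12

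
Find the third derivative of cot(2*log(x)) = (-48*cot(2*log(x))^4 - 24*cot(2*log(x))^3 - 68*cot(2*log(x))^2 - 24*cot(2*log(x)) - 20)/x^3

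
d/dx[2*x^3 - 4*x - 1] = 6*x^2 - 4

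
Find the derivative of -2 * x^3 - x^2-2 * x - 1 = -6*x^2 - 2*x - 2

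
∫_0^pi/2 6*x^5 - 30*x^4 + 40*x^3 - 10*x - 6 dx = (-2 + (-1 + pi/2)^2)^3 - 2 + 2*(-1 + pi/2)^2 + (-2 + (-1 + pi/2)^2)^2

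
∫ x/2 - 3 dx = x^2/4 - 3*x + C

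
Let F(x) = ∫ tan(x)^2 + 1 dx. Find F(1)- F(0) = tan(1)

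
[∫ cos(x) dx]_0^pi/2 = 1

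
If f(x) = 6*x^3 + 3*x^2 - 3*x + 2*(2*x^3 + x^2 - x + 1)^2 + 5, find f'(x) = 48*x^5 + 40*x^4 - 24*x^3 + 30*x^2 + 18*x - 7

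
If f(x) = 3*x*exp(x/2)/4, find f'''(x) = 3*x*exp(x/2)/32 + 9*exp(x/2)/16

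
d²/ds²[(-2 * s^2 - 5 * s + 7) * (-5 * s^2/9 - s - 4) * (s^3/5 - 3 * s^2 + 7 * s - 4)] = 28*s^5/3 - 214*s^4/3 - 284*s^3/3 + 256*s^2/5 + 2*s/5 + 2494/9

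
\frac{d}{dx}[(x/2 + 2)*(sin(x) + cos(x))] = -x*sin(x)/2 + x*cos(x)/2 - 3*sin(x)/2 + 5*cos(x)/2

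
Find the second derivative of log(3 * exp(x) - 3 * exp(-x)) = -4*exp(2*x)/(exp(4*x) - 2*exp(2*x) + 1)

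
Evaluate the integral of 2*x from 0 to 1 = 1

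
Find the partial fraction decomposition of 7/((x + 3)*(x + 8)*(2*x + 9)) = -4/(3*(2*x + 9)) + 1/(5*(x + 8)) + 7/(15*(x + 3))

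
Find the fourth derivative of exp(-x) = exp(-x)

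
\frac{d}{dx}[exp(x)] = exp(x)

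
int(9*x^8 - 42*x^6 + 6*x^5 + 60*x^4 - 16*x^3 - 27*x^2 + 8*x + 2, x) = x^9 - 6*x^7 + x^6 + 12*x^5 - 4*x^4 - 9*x^3 + 4*x^2 + 2*x + C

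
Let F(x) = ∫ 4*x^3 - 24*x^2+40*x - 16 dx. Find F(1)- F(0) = -3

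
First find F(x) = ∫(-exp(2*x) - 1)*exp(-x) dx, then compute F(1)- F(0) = -E + exp(-1)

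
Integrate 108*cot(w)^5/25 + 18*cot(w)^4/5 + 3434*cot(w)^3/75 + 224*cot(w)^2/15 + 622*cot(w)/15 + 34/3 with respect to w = -(850 + 1555/tan(w) + 90/tan(w)^2 + 81/tan(w)^3)/(75*tan(w)) + C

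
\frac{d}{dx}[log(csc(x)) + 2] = -cot(x)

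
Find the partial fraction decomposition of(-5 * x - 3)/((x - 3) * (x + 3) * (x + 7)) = 4/(5*(x + 7)) - 1/(2*(x + 3)) - 3/(10*(x - 3))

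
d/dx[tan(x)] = cos(x)^(-2)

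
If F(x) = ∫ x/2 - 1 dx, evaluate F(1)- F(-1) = -2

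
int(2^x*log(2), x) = 2^x + C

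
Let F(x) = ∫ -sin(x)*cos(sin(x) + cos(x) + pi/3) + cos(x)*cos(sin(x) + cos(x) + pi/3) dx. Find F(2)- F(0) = -sin(1 + pi/3) + sin(cos(2) + sin(2) + pi/3)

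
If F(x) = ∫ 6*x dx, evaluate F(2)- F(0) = 12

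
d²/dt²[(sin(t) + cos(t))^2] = -4*sin(2*t)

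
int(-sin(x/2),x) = 2*cos(x/2) + C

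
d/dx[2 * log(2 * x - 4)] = 2/(x - 2)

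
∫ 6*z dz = 3*z^2 + C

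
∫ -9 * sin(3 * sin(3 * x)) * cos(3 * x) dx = cos(3*sin(3*x)) + C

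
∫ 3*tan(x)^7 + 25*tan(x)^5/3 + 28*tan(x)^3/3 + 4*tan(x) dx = (3*tan(x)^4 + 8*tan(x)^2 + 12)*tan(x)^2/6 + C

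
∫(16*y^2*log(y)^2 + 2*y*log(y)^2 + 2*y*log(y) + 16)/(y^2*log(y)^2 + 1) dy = 16*y + log(y^2*log(y)^2 + 1) + C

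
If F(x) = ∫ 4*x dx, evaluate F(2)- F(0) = 8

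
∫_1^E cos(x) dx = -sin(1) + sin(E)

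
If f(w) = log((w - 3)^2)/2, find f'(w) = 1/(w - 3)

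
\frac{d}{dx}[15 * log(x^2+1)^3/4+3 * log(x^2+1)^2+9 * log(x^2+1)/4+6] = (45*x*log(x^2 + 1)^2 + 24*x*log(x^2 + 1) + 9*x)/(2*x^2 + 2)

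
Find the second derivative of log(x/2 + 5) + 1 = -1/(x^2 + 20*x + 100)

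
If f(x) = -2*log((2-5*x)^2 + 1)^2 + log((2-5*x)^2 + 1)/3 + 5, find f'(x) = (-120*x*log(25*x^2 - 20*x + 5) + 10*x + 48*log(25*x^2 - 20*x + 5) - 4)/(15*x^2 - 12*x + 3)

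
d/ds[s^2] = 2*s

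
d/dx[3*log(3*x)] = 3/x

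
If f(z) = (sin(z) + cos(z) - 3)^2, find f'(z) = 2*cos(2*z) - 6*sqrt(2)*cos(z + pi/4)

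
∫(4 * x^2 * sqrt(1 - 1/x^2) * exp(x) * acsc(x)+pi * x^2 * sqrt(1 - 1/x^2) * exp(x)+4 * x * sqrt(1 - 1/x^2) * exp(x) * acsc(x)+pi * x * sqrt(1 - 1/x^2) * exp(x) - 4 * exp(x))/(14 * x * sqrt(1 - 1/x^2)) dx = x*(4*acsc(x) + pi)*exp(x)/14 + C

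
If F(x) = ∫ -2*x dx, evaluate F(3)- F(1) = -8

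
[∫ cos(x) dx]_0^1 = sin(1)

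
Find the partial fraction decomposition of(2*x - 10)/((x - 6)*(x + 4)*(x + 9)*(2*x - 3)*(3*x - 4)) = -297/(3472*(3*x - 4)) + 16/(297*(2*x - 3)) - 4/(6975*(x + 9)) + 9/(4400*(x + 4)) + 1/(9450*(x - 6))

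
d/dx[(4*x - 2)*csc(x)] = -4*x*cot(x)*csc(x) + 2*cot(x)*csc(x) + 4*csc(x)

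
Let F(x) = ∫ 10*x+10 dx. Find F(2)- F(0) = 40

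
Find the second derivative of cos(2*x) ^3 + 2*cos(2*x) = 288*sin(x)^6 - 432*sin(x)^4 + 184*sin(x)^2 - 20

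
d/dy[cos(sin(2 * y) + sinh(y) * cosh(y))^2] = -2*sin(2*sin(2*y) + 2*sinh(y)*cosh(y))*cosh(y)^2 + sin(2*sin(2*y) + 2*sinh(y)*cosh(y)) - sin(-2*y + 2*sin(2*y) + 2*sinh(y)*cosh(y)) - sin(2*y + 2*sin(2*y) + 2*sinh(y)*cosh(y))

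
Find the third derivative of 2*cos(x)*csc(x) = -4 - 16/tan(x)^2 - 12/tan(x)^4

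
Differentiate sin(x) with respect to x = cos(x)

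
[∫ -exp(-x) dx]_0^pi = -1 + exp(-pi)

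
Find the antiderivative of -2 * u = -u^2 + C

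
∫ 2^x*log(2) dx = 2^x + C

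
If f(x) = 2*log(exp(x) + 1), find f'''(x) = (-2*exp(2*x) + 2*exp(x))/(exp(3*x) + 3*exp(2*x) + 3*exp(x) + 1)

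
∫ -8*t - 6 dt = -4*t^2 - 6*t + C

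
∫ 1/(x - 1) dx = log(3 - 3*x) + C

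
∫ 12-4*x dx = -2*x^2 + 12*x + C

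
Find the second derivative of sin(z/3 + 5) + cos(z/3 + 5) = -sqrt(2)*sin(z/3 + pi/4 + 5)/9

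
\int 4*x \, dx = 2*x^2 + C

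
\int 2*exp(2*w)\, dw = exp(2*w) + C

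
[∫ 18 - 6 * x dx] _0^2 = 24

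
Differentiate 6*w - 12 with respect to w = 6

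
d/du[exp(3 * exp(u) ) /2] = 3*exp(u + 3*exp(u))/2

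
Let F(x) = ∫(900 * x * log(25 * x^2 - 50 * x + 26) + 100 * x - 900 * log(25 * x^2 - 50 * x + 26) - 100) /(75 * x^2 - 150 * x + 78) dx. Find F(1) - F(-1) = -3*log(101)^2 - 2*log(101)/3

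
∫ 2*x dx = x^2 + C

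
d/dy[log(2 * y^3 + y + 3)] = (6*y^2 + 1)/(2*y^3 + y + 3)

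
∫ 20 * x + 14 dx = 10*x^2 + 14*x + C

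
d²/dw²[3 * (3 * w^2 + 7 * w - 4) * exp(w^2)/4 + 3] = 9*w^4*exp(w^2) + 21*w^3*exp(w^2) + 21*w^2*exp(w^2)/2 + 63*w*exp(w^2)/2 - 3*exp(w^2)/2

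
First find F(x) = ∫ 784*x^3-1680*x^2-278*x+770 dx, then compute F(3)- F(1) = 1548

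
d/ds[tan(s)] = cos(s)^(-2)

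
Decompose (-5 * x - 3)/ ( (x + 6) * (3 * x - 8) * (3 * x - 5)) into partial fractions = 34/(69*(3*x - 5)) - 49/(78*(3*x - 8)) + 27/(598*(x + 6))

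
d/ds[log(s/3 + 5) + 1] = 1/(s + 15)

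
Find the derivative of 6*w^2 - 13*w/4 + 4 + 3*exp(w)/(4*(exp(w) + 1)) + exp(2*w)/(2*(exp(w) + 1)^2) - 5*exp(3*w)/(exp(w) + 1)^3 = (48*w*exp(4*w) + 192*w*exp(3*w) + 288*w*exp(2*w) + 192*w*exp(w) + 48*w - 13*exp(4*w) - 105*exp(3*w) - 68*exp(2*w) - 49*exp(w) - 13)/(4*exp(4*w) + 16*exp(3*w) + 24*exp(2*w) + 16*exp(w) + 4)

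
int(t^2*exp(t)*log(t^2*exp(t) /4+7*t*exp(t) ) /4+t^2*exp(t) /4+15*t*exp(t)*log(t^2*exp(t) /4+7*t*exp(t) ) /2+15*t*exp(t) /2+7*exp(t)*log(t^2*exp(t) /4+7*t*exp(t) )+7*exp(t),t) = t*(t + 28)*exp(t)*log(t*(t + 28)*exp(t)/4)/4 + C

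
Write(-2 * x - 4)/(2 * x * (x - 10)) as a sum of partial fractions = -6/(5*(x - 10)) + 1/(5*x)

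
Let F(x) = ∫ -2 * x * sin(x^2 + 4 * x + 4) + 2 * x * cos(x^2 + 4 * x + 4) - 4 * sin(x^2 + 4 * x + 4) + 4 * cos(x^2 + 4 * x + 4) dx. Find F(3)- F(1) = -sin(9) + sin(25) - cos(9) + cos(25)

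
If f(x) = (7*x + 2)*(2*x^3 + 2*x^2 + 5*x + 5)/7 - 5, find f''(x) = 24*x^2 + 108*x/7 + 78/7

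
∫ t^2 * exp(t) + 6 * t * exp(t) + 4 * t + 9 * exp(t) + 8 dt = ((t + 2)^2 + 1)*(exp(t) + 2) + C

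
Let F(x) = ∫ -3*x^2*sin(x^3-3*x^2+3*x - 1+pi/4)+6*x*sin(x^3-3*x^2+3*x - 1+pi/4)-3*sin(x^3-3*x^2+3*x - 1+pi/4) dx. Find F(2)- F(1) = -sqrt(2)/2 + cos(pi/4 + 1)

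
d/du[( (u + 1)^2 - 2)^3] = 6*u^5 + 30*u^4 + 36*u^3 - 12*u^2 - 18*u + 6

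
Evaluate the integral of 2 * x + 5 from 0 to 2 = 14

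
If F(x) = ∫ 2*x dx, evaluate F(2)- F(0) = 4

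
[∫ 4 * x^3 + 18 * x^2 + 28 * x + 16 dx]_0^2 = 152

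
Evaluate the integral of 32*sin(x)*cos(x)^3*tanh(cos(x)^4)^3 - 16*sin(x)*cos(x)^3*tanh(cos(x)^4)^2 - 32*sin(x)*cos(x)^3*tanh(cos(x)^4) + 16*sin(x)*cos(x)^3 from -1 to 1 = 0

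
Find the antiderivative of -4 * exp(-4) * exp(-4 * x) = exp(-4*x - 4) + C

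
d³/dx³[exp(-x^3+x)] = -27*x^6*exp(-x^3 + x) + 27*x^4*exp(-x^3 + x) + 54*x^3*exp(-x^3 + x) - 9*x^2*exp(-x^3 + x) - 18*x*exp(-x^3 + x) - 5*exp(-x^3 + x)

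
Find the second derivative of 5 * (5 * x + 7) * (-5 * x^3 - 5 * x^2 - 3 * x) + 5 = -1500*x^2 - 1800*x - 500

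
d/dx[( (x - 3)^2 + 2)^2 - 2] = 4*x^3 - 36*x^2 + 116*x - 132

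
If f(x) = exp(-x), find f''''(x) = exp(-x)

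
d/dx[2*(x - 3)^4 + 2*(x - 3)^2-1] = 8*x^3 - 72*x^2 + 220*x - 228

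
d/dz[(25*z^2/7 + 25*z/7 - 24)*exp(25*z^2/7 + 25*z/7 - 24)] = 1250*z^3*exp(25*z^2/7 + 25*z/7 - 24)/49 + 1875*z^2*exp(25*z^2/7 + 25*z/7 - 24)/49 - 7425*z*exp(25*z^2/7 + 25*z/7 - 24)/49 - 575*exp(25*z^2/7 + 25*z/7 - 24)/7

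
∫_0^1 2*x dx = 1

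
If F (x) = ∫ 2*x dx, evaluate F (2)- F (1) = 3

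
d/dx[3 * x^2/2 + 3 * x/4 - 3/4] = 3*x + 3/4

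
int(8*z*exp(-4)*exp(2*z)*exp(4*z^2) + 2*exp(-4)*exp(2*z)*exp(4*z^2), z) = exp(4*z^2 + 2*z - 4) + C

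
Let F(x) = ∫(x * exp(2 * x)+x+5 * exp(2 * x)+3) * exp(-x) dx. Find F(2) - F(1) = -5*E - 6*exp(-2) + 5*exp(-1) + 6*exp(2)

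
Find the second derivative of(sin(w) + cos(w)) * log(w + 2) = (-sqrt(2)*w^2*log(w + 2)*sin(w + pi/4) - 4*sqrt(2)*w*log(w + 2)*sin(w + pi/4) + 2*sqrt(2)*w*cos(w + pi/4) - 4*sqrt(2)*log(w + 2)*sin(w + pi/4) - 5*sin(w) + 3*cos(w))/(w^2 + 4*w + 4)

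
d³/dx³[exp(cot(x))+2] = -(3 + 6/tan(x) + 11/tan(x)^2 + 12/tan(x)^3 + 9/tan(x)^4 + 6/tan(x)^5 + tan(x)^(-6))*exp(1/tan(x))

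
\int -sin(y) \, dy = cos(y) + C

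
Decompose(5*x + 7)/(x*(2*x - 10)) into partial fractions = 16/(5*(x - 5)) - 7/(10*x)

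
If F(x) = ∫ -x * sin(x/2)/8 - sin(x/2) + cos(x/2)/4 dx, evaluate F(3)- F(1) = -9*cos(1/2)/4 + 11*cos(3/2)/4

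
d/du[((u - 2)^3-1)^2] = 6*u^5 - 60*u^4 + 240*u^3 - 486*u^2 + 504*u - 216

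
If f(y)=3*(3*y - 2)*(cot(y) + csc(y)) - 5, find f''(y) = 3*(-3*y + 6*y*cos(y)/sin(y)^2 + 6*y/sin(y)^2 + 2 - 6*cos(y)/sin(y) - 6/sin(y) - 4*cos(y)/sin(y)^2 - 4/sin(y)^2)/sin(y)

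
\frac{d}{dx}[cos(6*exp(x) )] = -6*exp(x)*sin(6*exp(x))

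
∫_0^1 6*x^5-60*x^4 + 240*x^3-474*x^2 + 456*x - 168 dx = -49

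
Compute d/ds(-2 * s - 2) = -2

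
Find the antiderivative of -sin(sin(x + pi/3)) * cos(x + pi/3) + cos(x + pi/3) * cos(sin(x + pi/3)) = sqrt(2)*sin(sin(x + pi/3) + pi/4) + C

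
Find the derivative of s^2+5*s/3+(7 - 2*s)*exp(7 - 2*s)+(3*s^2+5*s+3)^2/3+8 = (36*s^3*exp(2*s - 7) + 90*s^2*exp(2*s - 7) + 92*s*exp(2*s - 7) + 12*s + 35*exp(2*s - 7) - 48)*exp(7 - 2*s)/3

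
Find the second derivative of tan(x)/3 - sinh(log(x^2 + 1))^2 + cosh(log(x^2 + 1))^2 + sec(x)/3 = (2*sin(x)/cos(x)^2 - 1 + 2/cos(x)^2)/(3*cos(x))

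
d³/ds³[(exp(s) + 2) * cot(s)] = -6*exp(s)*cot(s)^4 + 6*exp(s)*cot(s)^3 - 11*exp(s)*cot(s)^2 + 7*exp(s)*cot(s) - 5*exp(s) - 12*cot(s)^4 - 16*cot(s)^2 - 4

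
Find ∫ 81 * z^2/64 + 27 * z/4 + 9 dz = 27*z^3/64 + 27*z^2/8 + 9*z + C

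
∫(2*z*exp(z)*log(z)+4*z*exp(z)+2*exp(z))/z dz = 2*(log(z) + 2)*exp(z) + C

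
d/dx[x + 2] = 1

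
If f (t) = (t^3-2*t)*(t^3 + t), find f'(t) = 6*t^5 - 4*t^3 - 4*t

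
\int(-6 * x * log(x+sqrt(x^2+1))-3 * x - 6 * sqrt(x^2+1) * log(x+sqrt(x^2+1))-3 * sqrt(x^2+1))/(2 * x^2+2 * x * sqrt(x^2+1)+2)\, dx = 3*(-log(x + sqrt(x^2 + 1)) - 1)*log(x + sqrt(x^2 + 1))/2 + C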